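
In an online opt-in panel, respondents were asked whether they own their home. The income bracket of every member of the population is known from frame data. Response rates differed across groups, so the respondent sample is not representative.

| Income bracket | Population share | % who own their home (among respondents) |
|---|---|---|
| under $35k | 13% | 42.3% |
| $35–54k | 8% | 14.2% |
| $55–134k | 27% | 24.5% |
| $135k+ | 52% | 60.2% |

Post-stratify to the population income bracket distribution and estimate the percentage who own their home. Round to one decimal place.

44.6%

Reweight to the known income bracket distribution:
  under $35k: 0.13 × 42.3 = 5.499
  $35–54k: 0.08 × 14.2 = 1.136
  $55–134k: 0.27 × 24.5 = 6.615
  $135k+: 0.52 × 60.2 = 31.304
Post-stratified estimate = 44.554 → 44.6%.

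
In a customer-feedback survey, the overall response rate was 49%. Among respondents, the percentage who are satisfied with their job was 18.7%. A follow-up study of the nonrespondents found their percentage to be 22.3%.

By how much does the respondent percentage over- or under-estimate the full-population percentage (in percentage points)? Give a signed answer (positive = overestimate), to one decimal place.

Nonresponse fraction = 1 − 0.49 = 0.51.
Bias = (nonresponse fraction) × (respondent percentage − nonrespondent percentage)
     = 0.51 × (18.7 − 22.3) = 0.51 × -3.6 = -1.836.

-1.8 percentage points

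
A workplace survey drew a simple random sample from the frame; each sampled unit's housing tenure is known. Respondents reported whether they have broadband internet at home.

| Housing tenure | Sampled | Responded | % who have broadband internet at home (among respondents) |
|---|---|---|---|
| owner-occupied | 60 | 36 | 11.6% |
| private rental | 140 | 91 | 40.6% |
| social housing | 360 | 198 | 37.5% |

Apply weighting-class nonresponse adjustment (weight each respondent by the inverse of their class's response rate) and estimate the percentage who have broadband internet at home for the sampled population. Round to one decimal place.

Response rates by class: owner-occupied 36/60 = 60%, private rental 91/140 = 65%, social housing 198/360 = 55%.
Weighting each respondent by the inverse class response rate inflates each class back to its sampled size, so the class weight is n_sampled:
  owner-occupied: 60 × 11.6 = 696
  private rental: 140 × 40.6 = 5684
  social housing: 360 × 37.5 = 13,500
Adjusted estimate = 19,880 / 560 = 35.5 → 35.5%.

35.5%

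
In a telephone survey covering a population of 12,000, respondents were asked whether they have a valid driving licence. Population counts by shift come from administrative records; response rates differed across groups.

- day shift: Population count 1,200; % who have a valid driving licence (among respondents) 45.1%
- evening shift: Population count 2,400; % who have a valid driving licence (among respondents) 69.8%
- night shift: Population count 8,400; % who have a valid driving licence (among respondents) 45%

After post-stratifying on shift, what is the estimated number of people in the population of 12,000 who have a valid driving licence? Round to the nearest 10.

Estimated count per cell = population count × respondent percentage:
  day shift: 1,200 × 45.1% = 541.2
  evening shift: 2,400 × 69.8% = 1675.2
  night shift: 8,400 × 45% = 3780
Estimated total = 5996.4 → 6,000.

6,000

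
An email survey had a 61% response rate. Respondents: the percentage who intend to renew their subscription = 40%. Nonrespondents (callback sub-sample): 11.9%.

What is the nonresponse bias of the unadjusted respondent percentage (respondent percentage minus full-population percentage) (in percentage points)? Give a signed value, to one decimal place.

+11.0 percentage points

Nonresponse fraction = 1 − 0.61 = 0.39.
Bias = (nonresponse fraction) × (respondent percentage − nonrespondent percentage)
     = 0.39 × (40 − 11.9) = 0.39 × 28.1 = 10.959.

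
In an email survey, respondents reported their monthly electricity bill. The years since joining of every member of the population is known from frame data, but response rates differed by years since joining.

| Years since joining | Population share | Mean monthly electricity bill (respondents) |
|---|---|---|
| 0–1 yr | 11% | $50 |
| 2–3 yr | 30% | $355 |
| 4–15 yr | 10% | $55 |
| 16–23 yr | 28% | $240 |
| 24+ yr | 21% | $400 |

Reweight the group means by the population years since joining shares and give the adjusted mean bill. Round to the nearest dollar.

$269

Post-stratification weights by population share, not respondent share:
  0–1 yr: 0.11 × 50 = 5.5
  2–3 yr: 0.3 × 355 = 106.5
  4–15 yr: 0.1 × 55 = 5.5
  16–23 yr: 0.28 × 240 = 67.2
  24+ yr: 0.21 × 400 = 84
Post-stratified estimate = 268.7 → $269.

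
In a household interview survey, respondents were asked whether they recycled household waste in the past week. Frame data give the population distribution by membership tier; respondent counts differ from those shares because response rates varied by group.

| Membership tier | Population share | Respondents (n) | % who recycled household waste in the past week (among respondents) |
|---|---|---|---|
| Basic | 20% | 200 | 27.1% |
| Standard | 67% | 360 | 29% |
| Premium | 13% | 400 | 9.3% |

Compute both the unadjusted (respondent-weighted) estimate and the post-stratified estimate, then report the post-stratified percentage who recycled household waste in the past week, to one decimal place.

26.1%

Naive respondent-only estimate (weights = respondent counts):
  (200/960)×27.1 + (360/960)×29 + (400/960)×9.3 = 20.3958%
Post-stratified estimate weights by population shares:
  0.2×27.1 + 0.67×29 + 0.13×9.3 = 26.059%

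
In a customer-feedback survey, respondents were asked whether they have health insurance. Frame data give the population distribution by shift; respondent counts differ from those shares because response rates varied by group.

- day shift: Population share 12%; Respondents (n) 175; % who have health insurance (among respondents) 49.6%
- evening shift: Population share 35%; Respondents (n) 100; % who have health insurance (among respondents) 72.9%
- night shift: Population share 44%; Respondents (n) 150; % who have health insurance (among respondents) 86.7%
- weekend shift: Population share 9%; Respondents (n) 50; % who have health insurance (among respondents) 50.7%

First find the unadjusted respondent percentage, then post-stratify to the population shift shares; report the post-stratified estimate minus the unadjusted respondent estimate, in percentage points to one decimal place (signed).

+7.8 percentage points

Unadjusted (pooled respondent) estimate weights by respondent counts:
  (175/475)×49.6 + (100/475)×72.9 + (150/475)×86.7 + (50/475)×50.7 = 66.3368%
Post-stratifying to population shares instead:
  0.12×49.6 + 0.35×72.9 + 0.44×86.7 + 0.09×50.7 = 74.178%
Difference = 74.178 − 66.3368 = 7.8412 pp.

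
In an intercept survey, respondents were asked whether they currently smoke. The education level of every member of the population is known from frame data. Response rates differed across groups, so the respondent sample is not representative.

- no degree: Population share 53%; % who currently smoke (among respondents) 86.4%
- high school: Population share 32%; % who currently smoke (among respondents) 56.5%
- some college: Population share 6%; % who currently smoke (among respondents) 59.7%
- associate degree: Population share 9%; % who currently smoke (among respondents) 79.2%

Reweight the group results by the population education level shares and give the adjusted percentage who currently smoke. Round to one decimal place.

Reweight to the known education level distribution:
  no degree: 0.53 × 86.4 = 45.792
  high school: 0.32 × 56.5 = 18.08
  some college: 0.06 × 59.7 = 3.582
  associate degree: 0.09 × 79.2 = 7.128
Post-stratified estimate = 74.582 → 74.6%.

74.6%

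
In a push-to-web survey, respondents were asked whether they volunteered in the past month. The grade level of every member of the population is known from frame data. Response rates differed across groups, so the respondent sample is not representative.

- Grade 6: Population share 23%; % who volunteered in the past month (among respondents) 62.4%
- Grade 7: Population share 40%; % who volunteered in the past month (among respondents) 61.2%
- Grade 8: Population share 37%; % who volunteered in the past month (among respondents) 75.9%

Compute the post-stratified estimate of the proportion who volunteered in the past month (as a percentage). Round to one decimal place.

66.9%

Reweight to the known grade level distribution:
  Grade 6: 0.23 × 62.4 = 14.352
  Grade 7: 0.4 × 61.2 = 24.48
  Grade 8: 0.37 × 75.9 = 28.083
Post-stratified estimate = 66.915 → 66.9%.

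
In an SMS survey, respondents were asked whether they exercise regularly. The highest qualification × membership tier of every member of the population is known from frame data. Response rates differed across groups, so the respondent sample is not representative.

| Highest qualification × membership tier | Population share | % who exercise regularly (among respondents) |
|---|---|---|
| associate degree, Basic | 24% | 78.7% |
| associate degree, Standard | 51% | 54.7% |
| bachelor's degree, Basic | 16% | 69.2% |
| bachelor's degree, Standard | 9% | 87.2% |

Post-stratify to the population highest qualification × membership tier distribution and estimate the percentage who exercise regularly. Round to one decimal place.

65.7%

Post-stratification weights by population share, not respondent share:
  associate degree, Basic: 0.24 × 78.7 = 18.888
  associate degree, Standard: 0.51 × 54.7 = 27.897
  bachelor's degree, Basic: 0.16 × 69.2 = 11.072
  bachelor's degree, Standard: 0.09 × 87.2 = 7.848
Post-stratified estimate = 65.705 → 65.7%.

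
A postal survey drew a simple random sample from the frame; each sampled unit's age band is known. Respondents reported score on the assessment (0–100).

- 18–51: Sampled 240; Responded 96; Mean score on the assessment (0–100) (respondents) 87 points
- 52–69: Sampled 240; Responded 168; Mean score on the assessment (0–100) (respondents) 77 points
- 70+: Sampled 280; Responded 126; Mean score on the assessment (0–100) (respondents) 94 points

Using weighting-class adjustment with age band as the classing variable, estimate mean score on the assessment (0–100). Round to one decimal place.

Response rates by class: 18–51 96/240 = 40%, 52–69 168/240 = 70%, 70+ 126/280 = 45%.
With weight = n_sampled/n_responded per class, the weighted class total is n_sampled:
  18–51: 240 × 87 = 20,880
  52–69: 240 × 77 = 18,480
  70+: 280 × 94 = 26,320
Adjusted estimate = 65,680 / 760 = 86.4211 → 86.4.

86.4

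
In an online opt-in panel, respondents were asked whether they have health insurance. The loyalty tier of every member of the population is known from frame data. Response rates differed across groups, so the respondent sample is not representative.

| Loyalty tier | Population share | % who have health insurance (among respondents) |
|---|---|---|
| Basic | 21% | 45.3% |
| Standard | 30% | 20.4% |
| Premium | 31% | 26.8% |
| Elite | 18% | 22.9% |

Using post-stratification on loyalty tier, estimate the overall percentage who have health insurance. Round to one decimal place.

Reweight to the known loyalty tier distribution:
  Basic: 0.21 × 45.3 = 9.513
  Standard: 0.3 × 20.4 = 6.12
  Premium: 0.31 × 26.8 = 8.308
  Elite: 0.18 × 22.9 = 4.122
Post-stratified estimate = 28.063 → 28.1%.

28.1%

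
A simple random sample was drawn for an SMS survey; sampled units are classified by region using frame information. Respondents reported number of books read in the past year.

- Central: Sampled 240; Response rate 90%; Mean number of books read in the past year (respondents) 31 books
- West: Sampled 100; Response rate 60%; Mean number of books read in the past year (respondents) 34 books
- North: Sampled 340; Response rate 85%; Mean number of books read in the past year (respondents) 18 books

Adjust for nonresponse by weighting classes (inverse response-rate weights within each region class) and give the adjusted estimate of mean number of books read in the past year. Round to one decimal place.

24.9

Weighting each respondent by the inverse class response rate inflates each class back to its sampled size, so the class weight is n_sampled:
  Central: 240 × 31 = 7440
  West: 100 × 34 = 3400
  North: 340 × 18 = 6120
Adjusted estimate = 16,960 / 680 = 24.9412 → 24.9.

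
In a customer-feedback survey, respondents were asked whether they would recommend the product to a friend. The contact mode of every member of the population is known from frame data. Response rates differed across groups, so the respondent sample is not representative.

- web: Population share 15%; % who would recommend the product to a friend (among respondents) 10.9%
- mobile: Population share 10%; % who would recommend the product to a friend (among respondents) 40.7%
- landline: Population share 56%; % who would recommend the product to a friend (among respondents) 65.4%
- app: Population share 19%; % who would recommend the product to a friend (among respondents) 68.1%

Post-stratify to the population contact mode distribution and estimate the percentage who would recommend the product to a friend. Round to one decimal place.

55.3%

Reweight to the known contact mode distribution:
  web: 0.15 × 10.9 = 1.635
  mobile: 0.1 × 40.7 = 4.07
  landline: 0.56 × 65.4 = 36.624
  app: 0.19 × 68.1 = 12.939
Post-stratified estimate = 55.268 → 55.3%.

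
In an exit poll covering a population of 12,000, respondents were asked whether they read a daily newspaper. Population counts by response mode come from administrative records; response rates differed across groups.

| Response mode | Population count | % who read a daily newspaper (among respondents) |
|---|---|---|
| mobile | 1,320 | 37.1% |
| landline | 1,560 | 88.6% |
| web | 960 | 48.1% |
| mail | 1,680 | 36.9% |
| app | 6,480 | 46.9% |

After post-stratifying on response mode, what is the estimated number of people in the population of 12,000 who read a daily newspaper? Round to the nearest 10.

Each cell contributes its population count × the respondent rate:
  mobile: 1,320 × 37.1% = 489.72
  landline: 1,560 × 88.6% = 1382.16
  web: 960 × 48.1% = 461.76
  mail: 1,680 × 36.9% = 619.92
  app: 6,480 × 46.9% = 3039.12
Estimated total = 5992.68 → 5,990.

5,990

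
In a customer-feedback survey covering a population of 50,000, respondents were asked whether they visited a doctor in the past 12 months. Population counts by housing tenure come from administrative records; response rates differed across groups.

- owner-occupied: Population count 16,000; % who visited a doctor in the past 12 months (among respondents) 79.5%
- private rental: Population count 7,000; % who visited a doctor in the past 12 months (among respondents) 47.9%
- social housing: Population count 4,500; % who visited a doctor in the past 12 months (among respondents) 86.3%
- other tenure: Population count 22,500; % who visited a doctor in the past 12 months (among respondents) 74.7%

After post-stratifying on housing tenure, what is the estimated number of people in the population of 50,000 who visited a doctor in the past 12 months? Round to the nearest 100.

Estimated count per cell = population count × respondent percentage:
  owner-occupied: 16,000 × 79.5% = 12,720
  private rental: 7,000 × 47.9% = 3353
  social housing: 4,500 × 86.3% = 3883.5
  other tenure: 22,500 × 74.7% = 16807.5
Estimated total = 36,764 → 36,800.

36,800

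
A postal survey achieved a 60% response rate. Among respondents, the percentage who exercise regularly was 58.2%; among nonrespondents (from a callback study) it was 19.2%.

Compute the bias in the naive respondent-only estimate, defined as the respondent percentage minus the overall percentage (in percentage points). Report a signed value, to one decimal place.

+15.6 percentage points

Nonresponse fraction = 1 − 0.6 = 0.4.
Bias = (nonresponse fraction) × (respondent percentage − nonrespondent percentage)
     = 0.4 × (58.2 − 19.2) = 0.4 × 39 = 15.6.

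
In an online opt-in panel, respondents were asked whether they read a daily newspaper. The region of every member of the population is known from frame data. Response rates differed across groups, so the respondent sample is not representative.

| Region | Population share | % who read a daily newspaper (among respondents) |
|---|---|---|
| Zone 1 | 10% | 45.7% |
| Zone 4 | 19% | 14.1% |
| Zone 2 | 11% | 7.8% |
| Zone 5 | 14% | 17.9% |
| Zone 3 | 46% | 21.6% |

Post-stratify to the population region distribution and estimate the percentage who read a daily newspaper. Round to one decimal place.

Each cell contributes population-share × respondent value:
  Zone 1: 0.1 × 45.7 = 4.57
  Zone 4: 0.19 × 14.1 = 2.679
  Zone 2: 0.11 × 7.8 = 0.858
  Zone 5: 0.14 × 17.9 = 2.506
  Zone 3: 0.46 × 21.6 = 9.936
Post-stratified estimate = 20.549 → 20.5%.

20.5%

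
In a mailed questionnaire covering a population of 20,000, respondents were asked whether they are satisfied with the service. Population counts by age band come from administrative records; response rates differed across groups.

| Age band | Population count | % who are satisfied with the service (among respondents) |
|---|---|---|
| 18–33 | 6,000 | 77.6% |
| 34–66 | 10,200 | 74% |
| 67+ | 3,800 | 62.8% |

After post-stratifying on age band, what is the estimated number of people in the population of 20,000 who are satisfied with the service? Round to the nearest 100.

14,600

Apply each group's respondent rate to its population count:
  18–33: 6,000 × 77.6% = 4656
  34–66: 10,200 × 74% = 7548
  67+: 3,800 × 62.8% = 2386.4
Estimated total = 14590.4 → 14,600.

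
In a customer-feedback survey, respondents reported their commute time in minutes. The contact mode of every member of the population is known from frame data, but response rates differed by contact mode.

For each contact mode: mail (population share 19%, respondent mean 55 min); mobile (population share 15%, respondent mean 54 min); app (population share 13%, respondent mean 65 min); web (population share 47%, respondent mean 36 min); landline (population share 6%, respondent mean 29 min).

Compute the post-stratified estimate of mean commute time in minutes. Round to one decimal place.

Post-stratification weights by population share, not respondent share:
  mail: 0.19 × 55 = 10.45
  mobile: 0.15 × 54 = 8.1
  app: 0.13 × 65 = 8.45
  web: 0.47 × 36 = 16.92
  landline: 0.06 × 29 = 1.74
Post-stratified estimate = 45.66 → 45.7.

45.7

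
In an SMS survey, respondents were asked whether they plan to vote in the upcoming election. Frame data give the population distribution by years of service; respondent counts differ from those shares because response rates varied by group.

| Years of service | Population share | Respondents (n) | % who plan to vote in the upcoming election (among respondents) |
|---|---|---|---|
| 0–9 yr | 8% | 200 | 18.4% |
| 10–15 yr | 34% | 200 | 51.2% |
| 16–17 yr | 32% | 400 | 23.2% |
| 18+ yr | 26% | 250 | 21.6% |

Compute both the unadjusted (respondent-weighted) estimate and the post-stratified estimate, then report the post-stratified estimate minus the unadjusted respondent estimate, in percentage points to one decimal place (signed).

Unadjusted (pooled respondent) estimate weights by respondent counts:
  (200/1050)×18.4 + (200/1050)×51.2 + (400/1050)×23.2 + (250/1050)×21.6 = 27.2381%
Reweighting by population years of service shares:
  0.08×18.4 + 0.34×51.2 + 0.32×23.2 + 0.26×21.6 = 31.92%
Difference = 31.92 − 27.2381 = 4.6819 pp.

+4.7 percentage points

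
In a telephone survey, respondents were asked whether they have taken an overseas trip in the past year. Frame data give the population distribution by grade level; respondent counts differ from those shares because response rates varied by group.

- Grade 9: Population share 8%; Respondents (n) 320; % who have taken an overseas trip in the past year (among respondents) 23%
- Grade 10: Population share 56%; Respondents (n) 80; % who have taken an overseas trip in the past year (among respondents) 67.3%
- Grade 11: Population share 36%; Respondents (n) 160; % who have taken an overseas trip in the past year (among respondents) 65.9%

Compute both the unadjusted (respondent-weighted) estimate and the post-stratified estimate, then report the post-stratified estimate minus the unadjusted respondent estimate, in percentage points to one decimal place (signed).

Naive respondent-only estimate (weights = respondent counts):
  (320/560)×23 + (80/560)×67.3 + (160/560)×65.9 = 41.5857%
Post-stratified estimate weights by population shares:
  0.08×23 + 0.56×67.3 + 0.36×65.9 = 63.252%
Difference = 63.252 − 41.5857 = 21.6663 pp.

+21.7 percentage points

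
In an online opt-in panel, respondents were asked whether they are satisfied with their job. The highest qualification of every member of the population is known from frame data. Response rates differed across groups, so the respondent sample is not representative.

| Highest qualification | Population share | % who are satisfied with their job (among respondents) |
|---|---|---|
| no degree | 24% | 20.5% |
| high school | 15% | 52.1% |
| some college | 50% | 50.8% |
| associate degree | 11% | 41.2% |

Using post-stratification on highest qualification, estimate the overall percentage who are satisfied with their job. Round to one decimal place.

Each cell contributes population-share × respondent value:
  no degree: 0.24 × 20.5 = 4.92
  high school: 0.15 × 52.1 = 7.815
  some college: 0.5 × 50.8 = 25.4
  associate degree: 0.11 × 41.2 = 4.532
Post-stratified estimate = 42.667 → 42.7%.

42.7%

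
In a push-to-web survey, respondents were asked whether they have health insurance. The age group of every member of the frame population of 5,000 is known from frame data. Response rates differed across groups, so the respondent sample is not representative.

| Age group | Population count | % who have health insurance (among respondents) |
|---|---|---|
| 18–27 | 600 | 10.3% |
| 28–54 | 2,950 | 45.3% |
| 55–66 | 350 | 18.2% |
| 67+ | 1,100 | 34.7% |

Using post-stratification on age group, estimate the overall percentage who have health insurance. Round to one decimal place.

Weight each group's respondent value by its population share:
  18–27: (600/5,000) × 10.3 = 1.236
  28–54: (2,950/5,000) × 45.3 = 26.727
  55–66: (350/5,000) × 18.2 = 1.274
  67+: (1,100/5,000) × 34.7 = 7.634
Post-stratified estimate = 36.871 → 36.9%.

36.9%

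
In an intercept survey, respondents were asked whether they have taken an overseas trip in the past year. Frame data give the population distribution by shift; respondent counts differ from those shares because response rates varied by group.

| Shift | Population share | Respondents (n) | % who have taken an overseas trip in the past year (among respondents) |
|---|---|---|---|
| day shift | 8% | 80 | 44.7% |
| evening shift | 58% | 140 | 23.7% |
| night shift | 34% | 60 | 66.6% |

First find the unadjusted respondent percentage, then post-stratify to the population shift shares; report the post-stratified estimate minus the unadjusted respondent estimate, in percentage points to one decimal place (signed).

Without adjustment, the pooled respondent share is:
  (80/280)×44.7 + (140/280)×23.7 + (60/280)×66.6 = 38.8929%
Post-stratifying to population shares instead:
  0.08×44.7 + 0.58×23.7 + 0.34×66.6 = 39.966%
Difference = 39.966 − 38.8929 = 1.0731 pp.

+1.1 percentage points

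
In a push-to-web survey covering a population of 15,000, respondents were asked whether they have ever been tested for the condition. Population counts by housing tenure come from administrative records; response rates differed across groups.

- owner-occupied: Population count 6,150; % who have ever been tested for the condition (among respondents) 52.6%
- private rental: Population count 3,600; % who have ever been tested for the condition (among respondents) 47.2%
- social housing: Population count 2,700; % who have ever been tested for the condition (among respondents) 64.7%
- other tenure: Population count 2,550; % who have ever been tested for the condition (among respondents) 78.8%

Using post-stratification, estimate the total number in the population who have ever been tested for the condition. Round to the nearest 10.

Apply each group's respondent rate to its population count:
  owner-occupied: 6,150 × 52.6% = 3234.9
  private rental: 3,600 × 47.2% = 1699.2
  social housing: 2,700 × 64.7% = 1746.9
  other tenure: 2,550 × 78.8% = 2009.4
Estimated total = 8690.4 → 8,690.

8,690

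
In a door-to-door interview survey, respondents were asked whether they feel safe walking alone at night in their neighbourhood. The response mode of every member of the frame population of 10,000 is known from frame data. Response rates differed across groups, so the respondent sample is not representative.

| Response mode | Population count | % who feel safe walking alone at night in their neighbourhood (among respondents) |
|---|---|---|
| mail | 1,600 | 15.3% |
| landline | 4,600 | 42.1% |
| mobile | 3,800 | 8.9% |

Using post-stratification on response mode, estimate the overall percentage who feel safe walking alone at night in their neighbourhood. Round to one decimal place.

Each cell contributes population-share × respondent value:
  mail: (1,600/10,000) × 15.3 = 2.448
  landline: (4,600/10,000) × 42.1 = 19.366
  mobile: (3,800/10,000) × 8.9 = 3.382
Post-stratified estimate = 25.196 → 25.2%.

25.2%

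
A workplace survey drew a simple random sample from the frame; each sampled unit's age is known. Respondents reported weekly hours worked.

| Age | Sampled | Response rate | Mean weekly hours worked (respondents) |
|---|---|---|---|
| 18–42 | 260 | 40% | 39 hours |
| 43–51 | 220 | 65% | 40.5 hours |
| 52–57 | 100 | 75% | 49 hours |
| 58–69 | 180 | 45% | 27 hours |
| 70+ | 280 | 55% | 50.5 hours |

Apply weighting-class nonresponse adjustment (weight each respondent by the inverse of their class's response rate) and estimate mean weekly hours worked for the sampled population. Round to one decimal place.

41.3

Weighting each respondent by the inverse class response rate inflates each class back to its sampled size, so the class weight is n_sampled:
  18–42: 260 × 39 = 10,140
  43–51: 220 × 40.5 = 8910
  52–57: 100 × 49 = 4900
  58–69: 180 × 27 = 4860
  70+: 280 × 50.5 = 14,140
Adjusted estimate = 42,950 / 1,040 = 41.2981 → 41.3.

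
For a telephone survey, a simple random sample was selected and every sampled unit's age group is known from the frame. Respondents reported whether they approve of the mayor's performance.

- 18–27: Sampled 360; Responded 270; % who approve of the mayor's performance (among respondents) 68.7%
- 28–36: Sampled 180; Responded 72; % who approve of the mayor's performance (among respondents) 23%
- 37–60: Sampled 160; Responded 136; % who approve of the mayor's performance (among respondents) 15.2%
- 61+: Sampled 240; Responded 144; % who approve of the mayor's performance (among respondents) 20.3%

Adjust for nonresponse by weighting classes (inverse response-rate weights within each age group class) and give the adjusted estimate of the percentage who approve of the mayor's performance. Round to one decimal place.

38.5%

Response rates by class: 18–27 270/360 = 75%, 28–36 72/180 = 40%, 37–60 136/160 = 85%, 61+ 144/240 = 60%.
Inverse-response-rate weighting restores each class to its sampled count, so class totals weight by n_sampled:
  18–27: 360 × 68.7 = 24,732
  28–36: 180 × 23 = 4140
  37–60: 160 × 15.2 = 2432
  61+: 240 × 20.3 = 4872
Adjusted estimate = 36,176 / 940 = 38.4851 → 38.5%.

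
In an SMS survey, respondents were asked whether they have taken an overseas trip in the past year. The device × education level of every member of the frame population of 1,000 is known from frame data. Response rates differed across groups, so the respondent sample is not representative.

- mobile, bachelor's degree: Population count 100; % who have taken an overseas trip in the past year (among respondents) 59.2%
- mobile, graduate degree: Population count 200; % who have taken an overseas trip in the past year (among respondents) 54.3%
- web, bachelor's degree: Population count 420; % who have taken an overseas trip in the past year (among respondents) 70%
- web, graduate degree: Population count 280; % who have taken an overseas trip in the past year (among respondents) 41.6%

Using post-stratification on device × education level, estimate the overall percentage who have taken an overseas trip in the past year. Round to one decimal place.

57.8%

Post-stratification weights by population share, not respondent share:
  mobile, bachelor's degree: (100/1,000) × 59.2 = 5.92
  mobile, graduate degree: (200/1,000) × 54.3 = 10.86
  web, bachelor's degree: (420/1,000) × 70 = 29.4
  web, graduate degree: (280/1,000) × 41.6 = 11.648
Post-stratified estimate = 57.828 → 57.8%.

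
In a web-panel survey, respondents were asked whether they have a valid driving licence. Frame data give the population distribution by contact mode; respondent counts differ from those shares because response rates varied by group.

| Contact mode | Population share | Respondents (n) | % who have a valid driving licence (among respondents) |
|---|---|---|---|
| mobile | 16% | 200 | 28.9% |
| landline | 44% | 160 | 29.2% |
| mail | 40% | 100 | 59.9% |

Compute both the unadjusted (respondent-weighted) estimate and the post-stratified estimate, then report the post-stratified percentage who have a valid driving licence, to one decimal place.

Naive respondent-only estimate (weights = respondent counts):
  (200/460)×28.9 + (160/460)×29.2 + (100/460)×59.9 = 35.7435%
Post-stratified estimate weights by population shares:
  0.16×28.9 + 0.44×29.2 + 0.4×59.9 = 41.432%

41.4%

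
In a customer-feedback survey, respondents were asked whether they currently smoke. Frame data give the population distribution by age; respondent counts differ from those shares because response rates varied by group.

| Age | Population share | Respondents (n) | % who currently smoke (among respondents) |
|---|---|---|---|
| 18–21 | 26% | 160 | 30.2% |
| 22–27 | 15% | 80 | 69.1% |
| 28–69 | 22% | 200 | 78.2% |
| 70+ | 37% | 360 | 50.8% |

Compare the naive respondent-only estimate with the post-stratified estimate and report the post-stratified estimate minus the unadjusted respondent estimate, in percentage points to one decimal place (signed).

Naive respondent-only estimate (weights = respondent counts):
  (160/800)×30.2 + (80/800)×69.1 + (200/800)×78.2 + (360/800)×50.8 = 55.36%
Post-stratified estimate weights by population shares:
  0.26×30.2 + 0.15×69.1 + 0.22×78.2 + 0.37×50.8 = 54.217%
Difference = 54.217 − 55.36 = -1.143 pp.

-1.1 percentage points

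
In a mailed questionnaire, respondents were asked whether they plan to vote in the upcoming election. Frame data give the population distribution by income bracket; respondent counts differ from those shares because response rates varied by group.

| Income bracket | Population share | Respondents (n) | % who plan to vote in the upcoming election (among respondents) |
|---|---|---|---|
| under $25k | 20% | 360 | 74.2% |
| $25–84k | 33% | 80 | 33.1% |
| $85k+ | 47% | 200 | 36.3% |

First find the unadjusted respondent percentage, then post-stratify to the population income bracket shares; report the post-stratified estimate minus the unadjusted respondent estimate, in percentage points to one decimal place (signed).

Unadjusted (pooled respondent) estimate weights by respondent counts:
  (360/640)×74.2 + (80/640)×33.1 + (200/640)×36.3 = 57.2188%
Reweighting by population income bracket shares:
  0.2×74.2 + 0.33×33.1 + 0.47×36.3 = 42.824%
Difference = 42.824 − 57.2188 = -14.3948 pp.

-14.4 percentage points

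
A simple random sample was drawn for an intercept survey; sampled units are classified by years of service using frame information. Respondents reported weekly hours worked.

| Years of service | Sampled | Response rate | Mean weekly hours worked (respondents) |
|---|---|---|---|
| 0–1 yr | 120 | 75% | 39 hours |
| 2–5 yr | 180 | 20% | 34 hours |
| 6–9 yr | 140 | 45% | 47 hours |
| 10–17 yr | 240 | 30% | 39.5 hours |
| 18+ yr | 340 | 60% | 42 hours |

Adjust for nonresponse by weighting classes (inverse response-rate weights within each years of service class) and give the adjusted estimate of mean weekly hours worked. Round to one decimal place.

Weighting each respondent by the inverse class response rate inflates each class back to its sampled size, so the class weight is n_sampled:
  0–1 yr: 120 × 39 = 4680
  2–5 yr: 180 × 34 = 6120
  6–9 yr: 140 × 47 = 6580
  10–17 yr: 240 × 39.5 = 9480
  18+ yr: 340 × 42 = 14,280
Adjusted estimate = 41,140 / 1,020 = 40.3333 → 40.3.

40.3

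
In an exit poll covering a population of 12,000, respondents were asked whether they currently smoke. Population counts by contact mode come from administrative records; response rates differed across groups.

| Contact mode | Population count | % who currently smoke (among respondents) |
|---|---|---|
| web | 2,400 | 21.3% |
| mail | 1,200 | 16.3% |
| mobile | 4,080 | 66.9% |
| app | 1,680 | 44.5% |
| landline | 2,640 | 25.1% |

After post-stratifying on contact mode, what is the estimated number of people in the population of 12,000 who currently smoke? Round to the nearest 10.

4,850

Estimated count per cell = population count × respondent percentage:
  web: 2,400 × 21.3% = 511.2
  mail: 1,200 × 16.3% = 195.6
  mobile: 4,080 × 66.9% = 2729.52
  app: 1,680 × 44.5% = 747.6
  landline: 2,640 × 25.1% = 662.64
Estimated total = 4846.56 → 4,850.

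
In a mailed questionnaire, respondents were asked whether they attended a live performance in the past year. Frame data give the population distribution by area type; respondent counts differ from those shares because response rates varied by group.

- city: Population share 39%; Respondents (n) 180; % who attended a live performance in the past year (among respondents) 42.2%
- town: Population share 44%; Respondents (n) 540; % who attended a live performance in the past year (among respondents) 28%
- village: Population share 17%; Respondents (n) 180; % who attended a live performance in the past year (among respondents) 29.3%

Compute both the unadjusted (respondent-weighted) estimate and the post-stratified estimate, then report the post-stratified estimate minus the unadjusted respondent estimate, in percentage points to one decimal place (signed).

Without adjustment, the pooled respondent share is:
  (180/900)×42.2 + (540/900)×28 + (180/900)×29.3 = 31.1%
Reweighting by population area type shares:
  0.39×42.2 + 0.44×28 + 0.17×29.3 = 33.759%
Difference = 33.759 − 31.1 = 2.659 pp.

+2.7 percentage points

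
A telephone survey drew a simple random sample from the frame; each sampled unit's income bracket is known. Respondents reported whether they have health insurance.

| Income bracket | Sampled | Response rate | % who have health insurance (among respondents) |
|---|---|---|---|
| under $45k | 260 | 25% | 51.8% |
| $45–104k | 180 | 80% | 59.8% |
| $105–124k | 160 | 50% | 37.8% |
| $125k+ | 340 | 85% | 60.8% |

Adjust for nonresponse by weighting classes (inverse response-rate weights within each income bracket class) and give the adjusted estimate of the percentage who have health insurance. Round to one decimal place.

Each respondent's weight = sampled/responded in their class; summing within a class gives n_sampled, so:
  under $45k: 260 × 51.8 = 13,468
  $45–104k: 180 × 59.8 = 10,764
  $105–124k: 160 × 37.8 = 6048
  $125k+: 340 × 60.8 = 20,672
Adjusted estimate = 50,952 / 940 = 54.2043 → 54.2%.

54.2%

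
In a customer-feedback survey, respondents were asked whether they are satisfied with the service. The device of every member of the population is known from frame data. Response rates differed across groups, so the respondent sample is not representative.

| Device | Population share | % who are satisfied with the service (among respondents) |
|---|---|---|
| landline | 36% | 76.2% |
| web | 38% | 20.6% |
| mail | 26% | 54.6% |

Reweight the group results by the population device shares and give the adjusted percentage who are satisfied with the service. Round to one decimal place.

Weight each group's respondent value by its population share:
  landline: 0.36 × 76.2 = 27.432
  web: 0.38 × 20.6 = 7.828
  mail: 0.26 × 54.6 = 14.196
Post-stratified estimate = 49.456 → 49.5%.

49.5%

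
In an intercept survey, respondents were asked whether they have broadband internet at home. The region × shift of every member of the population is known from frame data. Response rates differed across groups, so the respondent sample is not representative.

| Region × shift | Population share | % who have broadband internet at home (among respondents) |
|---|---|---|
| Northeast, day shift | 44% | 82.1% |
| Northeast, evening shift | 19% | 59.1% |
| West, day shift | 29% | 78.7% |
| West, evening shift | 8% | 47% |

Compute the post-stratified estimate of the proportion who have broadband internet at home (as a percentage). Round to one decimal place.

Post-stratification weights by population share, not respondent share:
  Northeast, day shift: 0.44 × 82.1 = 36.124
  Northeast, evening shift: 0.19 × 59.1 = 11.229
  West, day shift: 0.29 × 78.7 = 22.823
  West, evening shift: 0.08 × 47 = 3.76
Post-stratified estimate = 73.936 → 73.9%.

73.9%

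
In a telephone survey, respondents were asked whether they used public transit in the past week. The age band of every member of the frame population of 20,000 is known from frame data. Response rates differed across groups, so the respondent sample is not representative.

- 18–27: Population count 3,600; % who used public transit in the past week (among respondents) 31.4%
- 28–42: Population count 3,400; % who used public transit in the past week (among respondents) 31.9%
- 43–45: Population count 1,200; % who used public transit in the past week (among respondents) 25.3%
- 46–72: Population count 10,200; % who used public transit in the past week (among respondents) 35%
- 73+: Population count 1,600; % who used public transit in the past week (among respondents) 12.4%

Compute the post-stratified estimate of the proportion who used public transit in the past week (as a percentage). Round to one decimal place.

Weight each group's respondent value by its population share:
  18–27: (3,600/20,000) × 31.4 = 5.652
  28–42: (3,400/20,000) × 31.9 = 5.423
  43–45: (1,200/20,000) × 25.3 = 1.518
  46–72: (10,200/20,000) × 35 = 17.85
  73+: (1,600/20,000) × 12.4 = 0.992
Post-stratified estimate = 31.435 → 31.4%.

31.4%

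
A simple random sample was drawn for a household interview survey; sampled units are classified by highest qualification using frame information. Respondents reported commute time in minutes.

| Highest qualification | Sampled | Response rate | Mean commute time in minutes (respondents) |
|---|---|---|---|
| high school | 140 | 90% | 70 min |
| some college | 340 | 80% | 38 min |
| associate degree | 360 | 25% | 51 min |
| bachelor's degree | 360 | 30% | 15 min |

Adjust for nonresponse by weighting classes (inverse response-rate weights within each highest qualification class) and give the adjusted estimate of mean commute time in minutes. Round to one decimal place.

Inverse-response-rate weighting restores each class to its sampled count, so class totals weight by n_sampled:
  high school: 140 × 70 = 9800
  some college: 340 × 38 = 12,920
  associate degree: 360 × 51 = 18,360
  bachelor's degree: 360 × 15 = 5400
Adjusted estimate = 46,480 / 1,200 = 38.7333 → 38.7.

38.7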